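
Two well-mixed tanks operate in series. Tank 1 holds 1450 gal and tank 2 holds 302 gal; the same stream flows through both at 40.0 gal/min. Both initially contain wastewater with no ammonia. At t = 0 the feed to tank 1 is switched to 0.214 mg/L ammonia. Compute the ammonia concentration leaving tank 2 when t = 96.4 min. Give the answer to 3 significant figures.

Time constants: τᵢ = Vᵢ/Q for each well-mixed tank.
τ₁ = 1450/40.0 = 36.250 min; τ₂ = 302/40.0 = 7.5500 min.
Tank 1: C₁ = C_in(1 − e^(−t/τ₁)). Tank 2 (τ₁ ≠ τ₂): C₂ = C_in[1 − (τ₁ e^(−t/τ₁) − τ₂ e^(−t/τ₂))/(τ₁ − τ₂)].
At t = 96.4: e^(−t/τ₁) = 0.069996, e^(−t/τ₂) = 2.8499e-06.
C₂ = 0.214·[1 − (36.250·0.069996 − 7.5500·2.8499e-06)/(28.700)] = 0.214·0.91159 = 0.19508 mg/L.

0.195 mg/L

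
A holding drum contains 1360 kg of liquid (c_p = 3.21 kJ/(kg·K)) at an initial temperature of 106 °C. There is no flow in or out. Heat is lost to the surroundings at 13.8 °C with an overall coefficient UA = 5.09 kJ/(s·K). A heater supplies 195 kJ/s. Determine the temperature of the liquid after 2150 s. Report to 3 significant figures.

56.5 °C

Energy balance: M c_p dT/dt = −UA(T − T_amb) + Q̇.
dT/dt = (T_ss − T)/τ with T_ss = T_amb + Q̇/UA = 13.8 + 195/5.09 = 52.110 °C, τ = M c_p/UA = 1360·3.21/5.09 = 857.68 s.
T approaches T_ss exponentially: T(t) = T_ss + (T₀ − T_ss) e^(−t/τ).
T(2150) = 52.110 + (53.890)·0.081532 = 56.504 °C.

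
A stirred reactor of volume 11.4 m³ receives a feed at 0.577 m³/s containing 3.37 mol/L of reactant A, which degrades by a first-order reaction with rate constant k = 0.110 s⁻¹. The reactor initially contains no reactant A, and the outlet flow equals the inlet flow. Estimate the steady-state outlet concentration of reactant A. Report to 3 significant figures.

Accumulation = in − out − consumed: V dC/dt = Q C_in − Q C − k V C.
At steady state: 0 = Q C_in − (Q + kV) C_ss, so C_ss = Q C_in/(Q + kV).
C_ss = 0.577·3.37/(0.577 + 0.110·11.4) = 1.9445/1.8310 = 1.0620 mol/L.

1.06 mol/L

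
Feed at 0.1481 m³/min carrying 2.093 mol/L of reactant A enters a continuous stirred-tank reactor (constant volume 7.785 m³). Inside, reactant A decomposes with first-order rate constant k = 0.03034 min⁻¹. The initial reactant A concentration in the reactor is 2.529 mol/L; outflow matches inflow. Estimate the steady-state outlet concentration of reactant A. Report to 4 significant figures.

0.8066 mol/L

Species balance: V dC/dt = Q C_in − Q C − k V C.
At steady state: 0 = Q C_in − (Q + kV) C_ss, so C_ss = Q C_in/(Q + kV).
C_ss = 0.1481·2.093/(0.1481 + 0.03034·7.785) = 0.309973/0.384297 = 0.806598 mol/L.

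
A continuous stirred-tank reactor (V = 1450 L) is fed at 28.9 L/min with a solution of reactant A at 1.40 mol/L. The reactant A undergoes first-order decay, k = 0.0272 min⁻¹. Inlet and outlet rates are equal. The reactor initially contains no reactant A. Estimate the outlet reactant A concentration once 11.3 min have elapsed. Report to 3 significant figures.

V dC/dt = Q(C_in − C) − k V C.
This is linear with rate a = Q/V + k = 0.047131 min⁻¹.
C_ss = Q C_in/(Q + kV) = 0.59204 mol/L; C(t) = C_ss + (C₀ − C_ss) e^(−a t).
C(11.3) = 0.59204 + (-0.59204)·e^(−0.047131·11.3) = 0.59204 + (-0.59204)·0.58709 = 0.24446 mol/L.

0.244 mol/L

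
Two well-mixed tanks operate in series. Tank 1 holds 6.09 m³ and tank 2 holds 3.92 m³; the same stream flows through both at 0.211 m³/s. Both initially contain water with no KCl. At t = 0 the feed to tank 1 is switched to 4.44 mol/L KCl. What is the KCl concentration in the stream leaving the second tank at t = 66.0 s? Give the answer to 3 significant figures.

3.40 mol/L

Each tank obeys Vᵢ dCᵢ/dt = Q(Cᵢ₋₁ − Cᵢ), so τᵢ = Vᵢ/Q.
τ₁ = 6.09/0.211 = 28.863 s; τ₂ = 3.92/0.211 = 18.578 s.
Tank 1: C₁ = C_in(1 − e^(−t/τ₁)). Tank 2 (τ₁ ≠ τ₂): C₂ = C_in[1 − (τ₁ e^(−t/τ₁) − τ₂ e^(−t/τ₂))/(τ₁ − τ₂)].
At t = 66.0: e^(−t/τ₁) = 0.10160, e^(−t/τ₂) = 0.028651.
C₂ = 4.44·[1 − (28.863·0.10160 − 18.578·0.028651)/(10.284)] = 4.44·0.76662 = 3.4038 mol/L.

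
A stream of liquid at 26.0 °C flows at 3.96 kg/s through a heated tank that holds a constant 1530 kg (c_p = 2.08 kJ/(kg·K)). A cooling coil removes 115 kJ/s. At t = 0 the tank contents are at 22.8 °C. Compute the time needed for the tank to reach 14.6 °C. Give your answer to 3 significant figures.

First-law balance (no shaft work): M c_p dT/dt = ṁ c_p (T_in − T) − 115.
τ = M/ṁ = 386.36 s; T_ss = T_in − Q̇/(ṁ c_p) = 12.038 °C.
T(t) = T_ss + (T₀ − T_ss) e^(−t/τ). Set T = 14.6:
e^(−t/τ) = (14.6 − 12.038)/(22.8 − 12.038) = 0.23804
t = −386.36 · ln(0.23804) = 554.55 s.

555 s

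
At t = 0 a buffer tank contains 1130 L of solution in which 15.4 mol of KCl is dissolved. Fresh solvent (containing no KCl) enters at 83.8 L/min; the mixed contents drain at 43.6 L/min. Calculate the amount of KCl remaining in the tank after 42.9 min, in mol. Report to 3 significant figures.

Total volume: dV/dt = Q_in − Q_out = 40.200 L/min, so V(t) = 1130 + 40.200 t and V(42.9) = 2854.6 L.
Species balance (pure solvent in): dm/dt = −Q_out · m/V(t).
Separate: dm/m = −Q_out dt/V(t) ⇒ ln(m/m₀) = −(Q_out/(Q_in−Q_out)) ln(V/V₀).
m = m₀ (V₀/V)^(Q_out/(Q_in−Q_out)) = 15.4 × (1130/2854.6)^(1.0846) = 5.6366 mol.

5.64 mol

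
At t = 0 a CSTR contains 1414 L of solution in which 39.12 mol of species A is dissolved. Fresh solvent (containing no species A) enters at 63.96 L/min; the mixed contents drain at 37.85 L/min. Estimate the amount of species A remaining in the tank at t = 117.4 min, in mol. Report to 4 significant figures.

7.353 mol

Let m(t) be the amount of species A. Volume: V(t) = V₀ + (Q_in − Q_out) t = 1414 + 26.1100 t; V(117.4) = 4479.31 L.
Solute balance: dm/dt = 0 − Q_out C = −Q_out m/V(t).
dm/m = −Q_out dt/(V₀ + 26.1100 t); integrating gives ln(m/m₀) = −(Q_out/(Q_in−Q_out)) ln(V/V₀).
m = m₀ (V₀/V)^(Q_out/(Q_in−Q_out)) = 39.12 × (1414/4479.31)^(1.44964) = 7.35319 mol.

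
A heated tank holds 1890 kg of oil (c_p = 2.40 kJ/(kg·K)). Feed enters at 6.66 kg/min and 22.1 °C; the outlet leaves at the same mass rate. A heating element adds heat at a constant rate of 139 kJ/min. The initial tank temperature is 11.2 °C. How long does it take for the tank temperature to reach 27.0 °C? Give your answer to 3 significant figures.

Heat balance on the well-mixed liquid: M c_p dT/dt = ṁ c_p (T_in − T) + 139.
τ = M/ṁ = 283.78 min; T_ss = T_in + Q̇/(ṁ c_p) = 30.796 °C.
T(t) = T_ss + (T₀ − T_ss) e^(−t/τ). Set T = 27.0:
e^(−t/τ) = (27.0 − 30.796)/(11.2 − 30.796) = 0.19372
t = −283.78 · ln(0.19372) = 465.78 min.

466 min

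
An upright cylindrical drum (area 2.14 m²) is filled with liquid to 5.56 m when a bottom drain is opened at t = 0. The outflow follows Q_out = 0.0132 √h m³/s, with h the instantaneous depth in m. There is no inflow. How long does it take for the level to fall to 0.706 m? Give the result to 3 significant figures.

492 s

Unsteady balance on liquid volume: A dh/dt = −0.0132 √h.
Separate and integrate: 2(√h − √h₀) = −(0.0132/A) t.
t = 2A(√h₀ − √h)/0.0132 = 2·2.14·(√5.56 − √0.706)/0.0132
  = 4.2800 × (2.3580 − 0.84024) / 0.0132 = 492.11 s.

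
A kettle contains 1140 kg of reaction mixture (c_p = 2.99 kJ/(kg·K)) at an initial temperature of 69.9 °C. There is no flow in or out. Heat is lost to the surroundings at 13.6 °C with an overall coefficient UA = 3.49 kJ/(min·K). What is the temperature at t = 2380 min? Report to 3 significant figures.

Lumped-capacitance energy balance: M c_p dT/dt = UA(T_amb − T).
dT/dt = (T_ss − T)/τ with T_ss = T_amb = 13.600 °C, τ = M c_p/UA = 1140·2.99/3.49 = 976.68 min.
T approaches T_ss exponentially: T(t) = T_ss + (T₀ − T_ss) e^(−t/τ).
T(2380) = 13.600 + (56.300)·0.087437 = 18.523 °C.

18.5 °C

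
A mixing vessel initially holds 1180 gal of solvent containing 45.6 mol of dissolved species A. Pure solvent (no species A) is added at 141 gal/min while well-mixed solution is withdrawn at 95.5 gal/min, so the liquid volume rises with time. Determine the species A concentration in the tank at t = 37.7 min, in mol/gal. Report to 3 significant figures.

0.00239 mol/gal

Total volume: dV/dt = Q_in − Q_out = 45.500 gal/min, so V(t) = 1180 + 45.500 t and V(37.7) = 2895.4 gal.
Solute balance: dm/dt = 0 − Q_out C = −Q_out m/V(t).
dm/m = −Q_out dt/(V₀ + 45.500 t); integrating gives ln(m/m₀) = −(Q_out/(Q_in−Q_out)) ln(V/V₀).
m = m₀ (V₀/V)^(Q_out/(Q_in−Q_out)) = 45.6 × (1180/2895.4)^(2.0989) = 6.9306 mol.
C = m/V = 6.9306/2895.4 = 0.0023937 mol/gal.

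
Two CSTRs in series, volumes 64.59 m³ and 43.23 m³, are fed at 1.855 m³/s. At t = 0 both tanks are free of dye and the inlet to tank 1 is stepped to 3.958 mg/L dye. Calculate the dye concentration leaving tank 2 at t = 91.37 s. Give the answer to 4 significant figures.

3.249 mg/L

Species balance on tank i: dCᵢ/dt = (Cᵢ₋₁ − Cᵢ)/τᵢ with τᵢ = Vᵢ/Q.
τ₁ = 64.59/1.855 = 34.8194 s; τ₂ = 43.23/1.855 = 23.3046 s.
Tank 1: C₁ = C_in(1 − e^(−t/τ₁)). Tank 2 (τ₁ ≠ τ₂): C₂ = C_in[1 − (τ₁ e^(−t/τ₁) − τ₂ e^(−t/τ₂))/(τ₁ − τ₂)].
At t = 91.37: e^(−t/τ₁) = 0.0725042, e^(−t/τ₂) = 0.0198274.
C₂ = 3.958·[1 − (34.8194·0.0725042 − 23.3046·0.0198274)/(11.5148)] = 3.958·0.820885 = 3.24906 mg/L.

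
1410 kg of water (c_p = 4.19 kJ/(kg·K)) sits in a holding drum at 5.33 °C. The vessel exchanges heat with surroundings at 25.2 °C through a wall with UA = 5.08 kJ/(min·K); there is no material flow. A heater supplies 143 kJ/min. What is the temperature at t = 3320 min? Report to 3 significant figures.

50.6 °C

M c_p dT/dt = −UA(T − T_amb) + Q̇.
dT/dt = (T_ss − T)/τ with T_ss = T_amb + Q̇/UA = 25.2 + 143/5.08 = 53.350 °C, τ = M c_p/UA = 1410·4.19/5.08 = 1163.0 min.
This is linear first-order; T(t) = T_ss + (T₀ − T_ss) e^(−t/τ).
T(3320) = 53.350 + (-48.020)·0.057570 = 50.585 °C.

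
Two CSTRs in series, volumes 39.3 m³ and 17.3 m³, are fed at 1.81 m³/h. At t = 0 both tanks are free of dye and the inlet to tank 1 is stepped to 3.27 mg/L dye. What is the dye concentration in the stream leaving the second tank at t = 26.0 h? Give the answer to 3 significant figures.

Time constants: τᵢ = Vᵢ/Q for each well-mixed tank.
τ₁ = 39.3/1.81 = 21.713 h; τ₂ = 17.3/1.81 = 9.5580 h.
Tank 1: C₁ = C_in(1 − e^(−t/τ₁)). Tank 2 (τ₁ ≠ τ₂): C₂ = C_in[1 − (τ₁ e^(−t/τ₁) − τ₂ e^(−t/τ₂))/(τ₁ − τ₂)].
At t = 26.0: e^(−t/τ₁) = 0.30196, e^(−t/τ₂) = 0.065860.
C₂ = 3.27·[1 − (21.713·0.30196 − 9.5580·0.065860)/(12.155)] = 3.27·0.51238 = 1.6755 mg/L.

1.68 mg/L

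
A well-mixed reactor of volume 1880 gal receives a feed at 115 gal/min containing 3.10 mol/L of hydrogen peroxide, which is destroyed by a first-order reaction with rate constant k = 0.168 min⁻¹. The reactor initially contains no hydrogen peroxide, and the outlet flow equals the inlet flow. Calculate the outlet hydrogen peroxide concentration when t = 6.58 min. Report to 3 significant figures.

0.644 mol/L

Accumulation = in − out − consumed: V dC/dt = Q C_in − Q C − k V C.
dC/dt = (Q/V) C_in − (Q/V + k) C; effective rate a = Q/V + k = 0.061170 + 0.168 = 0.22917 min⁻¹.
C_ss = Q C_in/(Q + kV) = 0.82745 mol/L; C(t) = C_ss + (C₀ − C_ss) e^(−a t).
C(6.58) = 0.82745 + (-0.82745)·e^(−0.22917·6.58) = 0.82745 + (-0.82745)·0.22137 = 0.64428 mol/L.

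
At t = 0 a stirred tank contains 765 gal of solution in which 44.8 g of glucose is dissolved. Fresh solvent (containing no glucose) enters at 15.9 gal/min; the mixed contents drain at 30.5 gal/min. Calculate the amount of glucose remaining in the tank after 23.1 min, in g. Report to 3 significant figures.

13.3 g

Total volume: dV/dt = Q_in − Q_out = -14.600 gal/min, so V(t) = 765 − 14.600 t and V(23.1) = 427.74 gal.
Species balance (pure solvent in): dm/dt = −Q_out · m/V(t).
Separate: dm/m = −Q_out dt/V(t) ⇒ ln(m/m₀) = −(Q_out/(Q_in−Q_out)) ln(V/V₀).
m = m₀ (V₀/V)^(Q_out/(Q_in−Q_out)) = 44.8 × (765/427.74)^(-2.0890) = 13.299 g.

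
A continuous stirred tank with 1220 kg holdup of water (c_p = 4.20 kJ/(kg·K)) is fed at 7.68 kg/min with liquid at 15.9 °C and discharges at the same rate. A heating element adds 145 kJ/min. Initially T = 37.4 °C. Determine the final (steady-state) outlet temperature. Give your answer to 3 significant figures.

20.4 °C

M c_p dT/dt = ṁ c_p (T_in − T) + Q̇.
At steady state dT/dt = 0 ⇒ T_ss = T_in + Q̇/(ṁ c_p) = 15.9 + 145/(7.68·4.20) = 20.395 °C.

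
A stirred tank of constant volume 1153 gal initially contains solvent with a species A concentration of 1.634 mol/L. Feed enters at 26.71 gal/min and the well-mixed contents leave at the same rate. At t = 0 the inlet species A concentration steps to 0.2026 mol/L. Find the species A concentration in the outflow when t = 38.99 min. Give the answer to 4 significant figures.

0.7827 mol/L

Accumulation = in − out for the solute gives V dC/dt = Q(C_in − C).
So dC/dt = (C_in − C)/τ with τ = V/Q = 1153/26.71 = 43.1674 min.
C approaches C_in exponentially: C(t) = C_in + (C₀ − C_in) e^(−t/τ).
C(38.99) = 0.2026 + (1.634 − 0.2026)·e^(−38.99/43.1674) = 0.2026 + (1.43140)·0.405259 = 0.782688 mol/L.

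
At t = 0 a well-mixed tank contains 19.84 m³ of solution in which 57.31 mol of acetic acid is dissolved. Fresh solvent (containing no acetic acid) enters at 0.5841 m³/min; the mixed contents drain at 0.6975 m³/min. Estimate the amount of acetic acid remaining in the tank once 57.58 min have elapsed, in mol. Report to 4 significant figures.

Total volume: dV/dt = Q_in − Q_out = -0.113400 m³/min, so V(t) = 19.84 − 0.113400 t and V(57.58) = 13.3104 m³.
Solute balance: dm/dt = 0 − Q_out C = −Q_out m/V(t).
Separate: dm/m = −Q_out dt/V(t) ⇒ ln(m/m₀) = −(Q_out/(Q_in−Q_out)) ln(V/V₀).
m = m₀ (V₀/V)^(Q_out/(Q_in−Q_out)) = 57.31 × (19.84/13.3104)^(-6.15079) = 4.92031 mol.

4.920 mol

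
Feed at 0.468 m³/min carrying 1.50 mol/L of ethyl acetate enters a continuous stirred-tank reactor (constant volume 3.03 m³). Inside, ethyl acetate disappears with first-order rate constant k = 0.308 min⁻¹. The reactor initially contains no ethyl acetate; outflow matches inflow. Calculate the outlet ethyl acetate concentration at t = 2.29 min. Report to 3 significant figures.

0.327 mol/L

V dC/dt = Q(C_in − C) − k V C.
dC/dt = (Q/V) C_in − (Q/V + k) C; effective rate a = Q/V + k = 0.15446 + 0.308 = 0.46246 min⁻¹.
C_ss = Q C_in/(Q + kV) = 0.50098 mol/L; C(t) = C_ss + (C₀ − C_ss) e^(−a t).
C(2.29) = 0.50098 + (-0.50098)·e^(−0.46246·2.29) = 0.50098 + (-0.50098)·0.34679 = 0.32725 mol/L.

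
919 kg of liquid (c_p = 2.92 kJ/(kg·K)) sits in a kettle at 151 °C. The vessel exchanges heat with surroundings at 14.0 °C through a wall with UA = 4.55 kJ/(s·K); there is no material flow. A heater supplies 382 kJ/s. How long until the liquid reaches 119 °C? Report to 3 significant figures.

545 s

M c_p dT/dt = −UA(T − T_amb) + Q̇.
τ = M c_p/UA = 589.78 s; T_ss = T_amb + Q̇/UA = 14.0 + 382/4.55 = 97.956 °C.
T(t) = T_ss + (T₀ − T_ss)e^(−t/τ); set T = 119:
t = −τ ln[(T − T_ss)/(T₀ − T_ss)] = −589.78 · ln(0.39673) = 545.25 s.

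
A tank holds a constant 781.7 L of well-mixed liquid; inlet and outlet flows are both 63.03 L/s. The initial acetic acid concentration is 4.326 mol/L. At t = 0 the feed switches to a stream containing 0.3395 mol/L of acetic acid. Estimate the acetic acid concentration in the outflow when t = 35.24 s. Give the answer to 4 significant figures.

Species balance on the tank: V dC/dt = Q(C_in − C).
So dC/dt = (C_in − C)/τ with τ = V/Q = 781.7/63.03 = 12.4020 s.
Integrating: C(t) = C_in + (C₀ − C_in) e^(−t/τ).
C(35.24) = 0.3395 + (4.326 − 0.3395)·e^(−35.24/12.4020) = 0.3395 + (3.98650)·0.0583398 = 0.572072 mol/L.

0.5721 mol/L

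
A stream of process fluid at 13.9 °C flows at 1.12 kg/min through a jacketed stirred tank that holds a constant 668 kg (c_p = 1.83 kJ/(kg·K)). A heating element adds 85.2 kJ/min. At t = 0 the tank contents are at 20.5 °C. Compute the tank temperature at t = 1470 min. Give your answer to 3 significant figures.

Unsteady energy balance on the tank contents: M c_p dT/dt = ṁ c_p (T_in − T) + 85.2.
Rearrange: dT/dt = (T_ss − T)/τ with τ = M/ṁ = 596.43 min and T_ss = T_in + Q̇/(ṁ c_p) = 55.469 °C.
Integrating: T(t) = T_ss + (T₀ − T_ss) e^(−t/τ).
T(1470) = 55.469 + (-34.969)·e^(−1470/596.43) = 55.469 + (-34.969)·0.085037 = 52.495 °C.

52.5 °C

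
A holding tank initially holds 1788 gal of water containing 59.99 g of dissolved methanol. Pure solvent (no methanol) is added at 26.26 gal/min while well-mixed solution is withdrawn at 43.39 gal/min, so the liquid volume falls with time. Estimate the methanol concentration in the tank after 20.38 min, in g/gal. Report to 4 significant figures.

0.02405 g/gal

Let m(t) be the amount of methanol. Volume: V(t) = V₀ + (Q_in − Q_out) t = 1788 − 17.1300 t; V(20.38) = 1438.89 gal.
No methanol enters, so dm/dt = −Q_out · (m/V).
Separate: dm/m = −Q_out dt/V(t) ⇒ ln(m/m₀) = −(Q_out/(Q_in−Q_out)) ln(V/V₀).
m = m₀ (V₀/V)^(Q_out/(Q_in−Q_out)) = 59.99 × (1788/1438.89)^(-2.53298) = 34.6033 g.
C = m/V = 34.6033/1438.89 = 0.0240486 g/gal.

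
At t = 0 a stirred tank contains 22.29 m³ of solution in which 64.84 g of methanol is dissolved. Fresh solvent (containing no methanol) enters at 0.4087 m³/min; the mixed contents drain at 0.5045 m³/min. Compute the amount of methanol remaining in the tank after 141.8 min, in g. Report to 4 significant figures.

0.4588 g

Total volume: dV/dt = Q_in − Q_out = -0.0958000 m³/min, so V(t) = 22.29 − 0.0958000 t and V(141.8) = 8.70556 m³.
No methanol enters, so dm/dt = −Q_out · (m/V).
dm/m = −Q_out dt/(V₀ − 0.0958000 t); integrating gives ln(m/m₀) = −(Q_out/(Q_in−Q_out)) ln(V/V₀).
m = m₀ (V₀/V)^(Q_out/(Q_in−Q_out)) = 64.84 × (22.29/8.70556)^(-5.26618) = 0.458766 g.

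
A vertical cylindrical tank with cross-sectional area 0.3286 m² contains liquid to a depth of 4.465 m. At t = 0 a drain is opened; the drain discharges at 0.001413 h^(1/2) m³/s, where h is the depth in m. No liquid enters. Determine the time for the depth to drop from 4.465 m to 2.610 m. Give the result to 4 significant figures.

A dh/dt = −Q_out = −0.001413 √h.
This is separable: 2 d(√h)/dt = −0.001413/A, so √h = √h₀ − (0.001413/(2A)) t.
t = 2A(√h₀ − √h)/0.001413 = 2·0.3286·(√4.465 − √2.610)/0.001413
  = 0.657200 × (2.11305 − 1.61555) / 0.001413 = 231.395 s.

231.4 s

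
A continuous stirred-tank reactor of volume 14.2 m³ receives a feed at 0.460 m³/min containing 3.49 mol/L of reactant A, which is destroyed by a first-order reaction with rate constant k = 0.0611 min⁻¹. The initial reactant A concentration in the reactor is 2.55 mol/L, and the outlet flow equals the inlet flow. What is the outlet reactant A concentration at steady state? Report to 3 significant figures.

1.21 mol/L

Species balance: V dC/dt = Q C_in − Q C − k V C.
Steady state (dC/dt = 0): C_ss = Q C_in/(Q + kV) = C_in/(1 + kV/Q).
C_ss = 0.460·3.49/(0.460 + 0.0611·14.2) = 1.6054/1.3276 = 1.2092 mol/L.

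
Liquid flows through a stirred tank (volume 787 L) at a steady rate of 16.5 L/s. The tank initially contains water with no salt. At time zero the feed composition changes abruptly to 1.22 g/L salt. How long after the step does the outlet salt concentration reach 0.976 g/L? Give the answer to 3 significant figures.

Accumulation = in − out for the solute gives V dC/dt = Q(C_in − C), so τ = V/Q = 47.697 s.
C(t) = C_in + (C₀ − C_in) e^(−t/τ). Set C = 0.976 and solve for t:
e^(−t/τ) = (C − C_in)/(C₀ − C_in) = (0.976 − 1.22)/(0 − 1.22) = 0.20000
t = −τ ln(…) = 47.697 × 1.6094 = 76.765 s.

76.8 s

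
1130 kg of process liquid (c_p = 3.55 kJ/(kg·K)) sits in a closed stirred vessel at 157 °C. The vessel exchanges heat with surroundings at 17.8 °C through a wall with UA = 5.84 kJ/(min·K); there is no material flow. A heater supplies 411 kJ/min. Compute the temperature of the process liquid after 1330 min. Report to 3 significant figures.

Unsteady energy balance on the tank contents: M c_p dT/dt = −UA(T − T_amb) + Q̇.
dT/dt = (T_ss − T)/τ with T_ss = T_amb + Q̇/UA = 17.8 + 411/5.84 = 88.177 °C, τ = M c_p/UA = 1130·3.55/5.84 = 686.90 min.
Solution: T(t) = T_ss + (T₀ − T_ss) e^(−t/τ).
T(1330) = 88.177 + (68.823)·0.14425 = 98.104 °C.

98.1 °C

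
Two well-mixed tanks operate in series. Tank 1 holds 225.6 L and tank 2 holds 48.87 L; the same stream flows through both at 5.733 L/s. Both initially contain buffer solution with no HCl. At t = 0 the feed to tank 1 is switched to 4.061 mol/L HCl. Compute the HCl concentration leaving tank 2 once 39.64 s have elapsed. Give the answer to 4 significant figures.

Species balance on tank i: dCᵢ/dt = (Cᵢ₋₁ − Cᵢ)/τᵢ with τᵢ = Vᵢ/Q.
τ₁ = 225.6/5.733 = 39.3511 s; τ₂ = 48.87/5.733 = 8.52433 s.
Solving the cascade with C₁(0)=C₂(0)=0 gives C₂(t) = C_in[1 − (τ₁ e^(−t/τ₁) − τ₂ e^(−t/τ₂))/(τ₁ − τ₂)].
At t = 39.64: e^(−t/τ₁) = 0.365189, e^(−t/τ₂) = 0.00955952.
C₂ = 4.061·[1 − (39.3511·0.365189 − 8.52433·0.00955952)/(30.8268)] = 4.061·0.536471 = 2.17861 mol/L.

2.179 mol/L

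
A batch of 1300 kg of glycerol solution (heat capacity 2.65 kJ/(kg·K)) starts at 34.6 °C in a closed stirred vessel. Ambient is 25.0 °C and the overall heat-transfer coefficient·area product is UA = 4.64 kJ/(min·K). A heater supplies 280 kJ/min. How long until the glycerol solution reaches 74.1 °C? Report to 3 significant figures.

1120 min

Unsteady energy balance on the tank contents: M c_p dT/dt = −UA(T − T_amb) + Q̇.
τ = M c_p/UA = 742.46 min; T_ss = T_amb + Q̇/UA = 25.0 + 280/4.64 = 85.345 °C.
T(t) = T_ss + (T₀ − T_ss)e^(−t/τ); set T = 74.1:
t = −τ ln[(T − T_ss)/(T₀ − T_ss)] = −742.46 · ln(0.22160) = 1118.8 min.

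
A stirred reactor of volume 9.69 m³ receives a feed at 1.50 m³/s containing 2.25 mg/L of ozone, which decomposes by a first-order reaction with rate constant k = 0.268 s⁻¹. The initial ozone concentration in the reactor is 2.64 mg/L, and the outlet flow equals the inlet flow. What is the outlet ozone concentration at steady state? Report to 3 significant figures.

0.824 mg/L

Species balance: V dC/dt = Q C_in − Q C − k V C.
Steady state (dC/dt = 0): C_ss = Q C_in/(Q + kV) = C_in/(1 + kV/Q).
C_ss = 1.50·2.25/(1.50 + 0.268·9.69) = 3.3750/4.0969 = 0.82379 mg/L.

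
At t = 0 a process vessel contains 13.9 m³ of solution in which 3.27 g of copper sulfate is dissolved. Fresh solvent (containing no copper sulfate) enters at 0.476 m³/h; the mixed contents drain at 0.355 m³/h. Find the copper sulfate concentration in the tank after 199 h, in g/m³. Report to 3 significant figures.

Let m(t) be the amount of copper sulfate. Volume: V(t) = V₀ + (Q_in − Q_out) t = 13.9 + 0.12100 t; V(199) = 37.979 m³.
Species balance (pure solvent in): dm/dt = −Q_out · m/V(t).
Separate: dm/m = −Q_out dt/V(t) ⇒ ln(m/m₀) = −(Q_out/(Q_in−Q_out)) ln(V/V₀).
m = m₀ (V₀/V)^(Q_out/(Q_in−Q_out)) = 3.27 × (13.9/37.979)^(2.9339) = 0.17133 g.
C = m/V = 0.17133/37.979 = 0.0045111 g/m³.

0.00451 g/m³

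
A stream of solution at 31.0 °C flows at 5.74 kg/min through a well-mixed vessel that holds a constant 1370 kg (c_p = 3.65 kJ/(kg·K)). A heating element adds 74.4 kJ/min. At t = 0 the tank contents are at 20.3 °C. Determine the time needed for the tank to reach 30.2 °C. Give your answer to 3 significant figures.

M c_p dT/dt = ṁ c_p (T_in − T) + Q̇.
τ = M/ṁ = 238.68 min; T_ss = T_in + Q̇/(ṁ c_p) = 34.551 °C.
T(t) = T_ss + (T₀ − T_ss) e^(−t/τ). Set T = 30.2:
e^(−t/τ) = (30.2 − 34.551)/(20.3 − 34.551) = 0.30532
t = −238.68 · ln(0.30532) = 283.16 min.

283 min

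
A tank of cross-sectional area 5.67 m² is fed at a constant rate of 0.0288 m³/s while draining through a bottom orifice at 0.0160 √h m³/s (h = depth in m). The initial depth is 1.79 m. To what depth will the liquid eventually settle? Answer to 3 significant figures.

Level balance: A dh/dt = 0.0288 − 0.0160 √h. Setting dh/dt = 0:
Q_in = 0.0160 √h_ss ⇒ √h_ss = 0.0288/0.0160 = 1.8000.
h_ss = 1.8000² = 3.2400 m. (Since h₀ = 1.79 m < h_ss, the level will rise toward this value.)

3.24 m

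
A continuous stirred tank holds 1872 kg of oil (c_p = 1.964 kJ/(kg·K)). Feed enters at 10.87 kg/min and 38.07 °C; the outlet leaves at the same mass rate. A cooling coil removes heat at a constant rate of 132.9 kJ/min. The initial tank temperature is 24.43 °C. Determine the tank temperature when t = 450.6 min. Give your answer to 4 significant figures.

31.30 °C

Energy balance: M c_p dT/dt = ṁ c_p (T_in − T) − 132.9.
τ = M/ṁ = 172.217 min; T_ss = T_in − Q̇/(ṁ c_p) = 38.07 − 132.9/(10.87·1.964) = 31.8448 °C.
Solution: T(t) = T_ss + (T₀ − T_ss) e^(−t/τ).
T(450.6) = 31.8448 + (-7.41479)·e^(−450.6/172.217) = 31.8448 + (-7.41479)·0.0730607 = 31.3031 °C.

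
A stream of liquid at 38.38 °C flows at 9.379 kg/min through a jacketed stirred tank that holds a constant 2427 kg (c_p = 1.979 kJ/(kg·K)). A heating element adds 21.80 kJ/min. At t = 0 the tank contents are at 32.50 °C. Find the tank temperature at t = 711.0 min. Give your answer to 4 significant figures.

M c_p dT/dt = ṁ c_p (T_in − T) + Q̇.
Rearrange: dT/dt = (T_ss − T)/τ with τ = M/ṁ = 258.770 min and T_ss = T_in + Q̇/(ṁ c_p) = 39.5545 °C.
This is linear first-order; T(t) = T_ss + (T₀ − T_ss) e^(−t/τ).
T(711.0) = 39.5545 + (-7.05450)·e^(−711.0/258.770) = 39.5545 + (-7.05450)·0.0640803 = 39.1024 °C.

39.10 °C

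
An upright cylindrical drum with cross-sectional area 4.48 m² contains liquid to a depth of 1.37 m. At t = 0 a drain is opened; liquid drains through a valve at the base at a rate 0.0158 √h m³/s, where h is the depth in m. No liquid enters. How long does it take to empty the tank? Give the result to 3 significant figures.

With no inflow, A dh/dt = −0.0158 √h.
∫ h^(−1/2) dh = −(0.0158/A) ∫ dt, giving 2√h = 2√h₀ − (0.0158/A) t.
Set h = 0: 2√h₀ = (0.0158/A) t_empty ⇒ t_empty = 2A√h₀/0.0158.
t_empty = 2·4.48·√1.37/0.0158 = 8.9600·1.1705/0.0158 = 663.76 s.

664 s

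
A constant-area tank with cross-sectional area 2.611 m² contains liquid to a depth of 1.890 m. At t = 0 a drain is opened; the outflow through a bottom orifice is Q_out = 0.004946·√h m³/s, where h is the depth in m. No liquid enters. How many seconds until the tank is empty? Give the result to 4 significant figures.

With no inflow, A dh/dt = −0.004946 √h.
∫ h^(−1/2) dh = −(0.004946/A) ∫ dt, giving 2√h = 2√h₀ − (0.004946/A) t.
Tank is empty when √h = 0: t_empty = 2A√h₀/0.004946.
t_empty = 2·2.611·√1.890/0.004946 = 5.22200·1.37477/0.004946 = 1451.49 s.

1451 s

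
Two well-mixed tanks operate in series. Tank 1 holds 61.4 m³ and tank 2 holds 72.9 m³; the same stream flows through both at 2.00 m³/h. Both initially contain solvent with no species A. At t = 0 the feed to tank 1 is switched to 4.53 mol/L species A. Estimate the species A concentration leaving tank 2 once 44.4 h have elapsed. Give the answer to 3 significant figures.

Each tank obeys Vᵢ dCᵢ/dt = Q(Cᵢ₋₁ − Cᵢ), so τᵢ = Vᵢ/Q.
τ₁ = 61.4/2.00 = 30.700 h; τ₂ = 72.9/2.00 = 36.450 h.
Solving the cascade with C₁(0)=C₂(0)=0 gives C₂(t) = C_in[1 − (τ₁ e^(−t/τ₁) − τ₂ e^(−t/τ₂))/(τ₁ − τ₂)].
At t = 44.4: e^(−t/τ₁) = 0.23545, e^(−t/τ₂) = 0.29579.
C₂ = 4.53·[1 − (30.700·0.23545 − 36.450·0.29579)/(-5.7500)] = 4.53·0.38205 = 1.7307 mol/L.

1.73 mol/L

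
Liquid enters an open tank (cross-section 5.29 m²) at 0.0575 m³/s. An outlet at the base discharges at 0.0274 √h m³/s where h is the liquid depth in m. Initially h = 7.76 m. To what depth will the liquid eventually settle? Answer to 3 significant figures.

Level balance: A dh/dt = 0.0575 − 0.0274 √h. Setting dh/dt = 0:
Q_in = 0.0274 √h_ss ⇒ √h_ss = 0.0575/0.0274 = 2.0985.
h_ss = 2.0985² = 4.4039 m. (Since h₀ = 7.76 m > h_ss, the level will fall toward this value.)

4.40 m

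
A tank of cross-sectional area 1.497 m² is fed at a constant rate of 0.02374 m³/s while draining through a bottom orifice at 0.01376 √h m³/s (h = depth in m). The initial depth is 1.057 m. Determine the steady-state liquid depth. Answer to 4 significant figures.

Accumulation of liquid (constant cross-section A): A dh/dt = Q_in − 0.01376 √h. At steady state dh/dt = 0:
Q_in = 0.01376 √h_ss ⇒ √h_ss = 0.02374/0.01376 = 1.72529.
h_ss = 1.72529² = 2.97663 m. (Since h₀ = 1.057 m < h_ss, the level will rise toward this value.)

2.977 m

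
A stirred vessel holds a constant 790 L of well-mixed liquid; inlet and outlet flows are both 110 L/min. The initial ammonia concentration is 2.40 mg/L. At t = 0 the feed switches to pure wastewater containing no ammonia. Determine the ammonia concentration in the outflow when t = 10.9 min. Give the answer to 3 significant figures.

Accumulation = in − out for the solute gives V dC/dt = Q(C_in − C).
Rewrite as dC/dt + C/τ = C_in/τ, τ = V/Q = 7.1818 min.
Integrating: C(t) = C_in + (C₀ − C_in) e^(−t/τ).
C(10.9) = 0 + (2.40 − 0)·e^(−10.9/7.1818) = 0 + (2.4000)·0.21921 = 0.52611 mg/L.

0.526 mg/L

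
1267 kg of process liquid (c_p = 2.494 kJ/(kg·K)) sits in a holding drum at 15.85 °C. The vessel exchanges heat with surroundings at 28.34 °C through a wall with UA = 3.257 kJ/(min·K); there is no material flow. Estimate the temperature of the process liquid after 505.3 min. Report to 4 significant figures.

20.92 °C

Lumped-capacitance energy balance: M c_p dT/dt = UA(T_amb − T).
dT/dt = (T_ss − T)/τ with T_ss = T_amb = 28.3400 °C, τ = M c_p/UA = 1267·2.494/3.257 = 970.187 min.
This is linear first-order; T(t) = T_ss + (T₀ − T_ss) e^(−t/τ).
T(505.3) = 28.3400 + (-12.4900)·0.594029 = 20.9206 °C.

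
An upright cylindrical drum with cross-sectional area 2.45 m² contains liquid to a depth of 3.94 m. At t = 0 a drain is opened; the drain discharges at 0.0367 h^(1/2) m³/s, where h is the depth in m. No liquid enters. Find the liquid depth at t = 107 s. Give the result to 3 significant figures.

A dh/dt = −Q_out = −0.0367 √h.
∫ h^(−1/2) dh = −(0.0367/A) ∫ dt, giving 2√h = 2√h₀ − (0.0367/A) t.
√h = √3.94 − 0.0367·107/(2·2.45) = 1.9849 − 0.80141 = 1.1835.
h = 1.1835² = 1.4008 m.

1.40 m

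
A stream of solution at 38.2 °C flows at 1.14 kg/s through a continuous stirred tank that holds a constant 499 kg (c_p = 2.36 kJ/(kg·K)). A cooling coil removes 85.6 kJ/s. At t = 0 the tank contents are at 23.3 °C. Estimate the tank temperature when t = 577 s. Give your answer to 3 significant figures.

Heat balance on the well-mixed liquid: M c_p dT/dt = ṁ c_p (T_in − T) − 85.6.
Rearrange: dT/dt = (T_ss − T)/τ with τ = M/ṁ = 437.72 s and T_ss = T_in − Q̇/(ṁ c_p) = 6.3832 °C.
Integrating: T(t) = T_ss + (T₀ − T_ss) e^(−t/τ).
T(577) = 6.3832 + (16.917)·e^(−577/437.72) = 6.3832 + (16.917)·0.26762 = 10.910 °C.

10.9 °C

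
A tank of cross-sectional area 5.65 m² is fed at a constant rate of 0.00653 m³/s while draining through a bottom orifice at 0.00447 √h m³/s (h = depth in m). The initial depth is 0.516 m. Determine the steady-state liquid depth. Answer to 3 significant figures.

A dh/dt = Q_in − 0.00447 √h. Steady state requires inflow = outflow:
Q_in = 0.00447 √h_ss ⇒ √h_ss = 0.00653/0.00447 = 1.4609.
h_ss = 1.4609² = 2.1341 m. (Since h₀ = 0.516 m < h_ss, the level will rise toward this value.)

2.13 m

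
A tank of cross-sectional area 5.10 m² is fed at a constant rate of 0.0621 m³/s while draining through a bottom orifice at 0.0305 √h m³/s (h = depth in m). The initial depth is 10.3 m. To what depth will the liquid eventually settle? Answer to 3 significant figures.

4.15 m

Level balance: A dh/dt = 0.0621 − 0.0305 √h. Setting dh/dt = 0:
Q_in = 0.0305 √h_ss ⇒ √h_ss = 0.0621/0.0305 = 2.0361.
h_ss = 2.0361² = 4.1456 m. (Since h₀ = 10.3 m > h_ss, the level will fall toward this value.)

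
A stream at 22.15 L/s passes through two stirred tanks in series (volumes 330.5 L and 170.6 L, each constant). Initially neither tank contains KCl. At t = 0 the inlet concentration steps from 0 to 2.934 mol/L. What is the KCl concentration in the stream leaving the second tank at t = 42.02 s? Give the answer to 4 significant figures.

Time constants: τᵢ = Vᵢ/Q for each well-mixed tank.
τ₁ = 330.5/22.15 = 14.9210 s; τ₂ = 170.6/22.15 = 7.70203 s.
Tank 1: C₁ = C_in(1 − e^(−t/τ₁)). Tank 2 (τ₁ ≠ τ₂): C₂ = C_in[1 − (τ₁ e^(−t/τ₁) − τ₂ e^(−t/τ₂))/(τ₁ − τ₂)].
At t = 42.02: e^(−t/τ₁) = 0.0598349, e^(−t/τ₂) = 0.00427187.
C₂ = 2.934·[1 − (14.9210·0.0598349 − 7.70203·0.00427187)/(7.21896)] = 2.934·0.880884 = 2.58451 mol/L.

2.585 mol/L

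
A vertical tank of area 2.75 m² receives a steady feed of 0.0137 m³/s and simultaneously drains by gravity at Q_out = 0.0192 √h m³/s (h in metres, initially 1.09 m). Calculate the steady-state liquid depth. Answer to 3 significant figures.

Level balance: A dh/dt = 0.0137 − 0.0192 √h. Setting dh/dt = 0:
Q_in = 0.0192 √h_ss ⇒ √h_ss = 0.0137/0.0192 = 0.71354.
h_ss = 0.71354² = 0.50914 m. (Since h₀ = 1.09 m > h_ss, the level will fall toward this value.)

0.509 m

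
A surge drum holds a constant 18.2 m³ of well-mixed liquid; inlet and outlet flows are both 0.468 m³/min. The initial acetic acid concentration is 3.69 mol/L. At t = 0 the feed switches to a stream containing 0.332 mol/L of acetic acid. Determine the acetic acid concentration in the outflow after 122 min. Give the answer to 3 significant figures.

Unsteady species balance (constant V, well mixed): V dC/dt = Q(C_in − C).
Rewrite as dC/dt + C/τ = C_in/τ, τ = V/Q = 38.889 min.
Solution: C(t) = C_in + (C₀ − C_in) e^(−t/τ).
C(122) = 0.332 + (3.69 − 0.332)·e^(−122/38.889) = 0.332 + (3.3580)·0.043407 = 0.47776 mol/L.

0.478 mol/L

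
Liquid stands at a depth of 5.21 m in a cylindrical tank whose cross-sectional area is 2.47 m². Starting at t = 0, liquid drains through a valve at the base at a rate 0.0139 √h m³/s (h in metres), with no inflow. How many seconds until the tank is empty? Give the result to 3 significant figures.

A dh/dt = −Q_out = −0.0139 √h.
This is separable: 2 d(√h)/dt = −0.0139/A, so √h = √h₀ − (0.0139/(2A)) t.
Set h = 0: 2√h₀ = (0.0139/A) t_empty ⇒ t_empty = 2A√h₀/0.0139.
t_empty = 2·2.47·√5.21/0.0139 = 4.9400·2.2825/0.0139 = 811.21 s.

811 s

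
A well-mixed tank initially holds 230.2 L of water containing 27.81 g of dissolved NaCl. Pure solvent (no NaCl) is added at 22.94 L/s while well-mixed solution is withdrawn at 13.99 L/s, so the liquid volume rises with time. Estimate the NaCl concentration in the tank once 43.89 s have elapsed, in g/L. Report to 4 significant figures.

Total volume: dV/dt = Q_in − Q_out = 8.95000 L/s, so V(t) = 230.2 + 8.95000 t and V(43.89) = 623.015 L.
No NaCl enters, so dm/dt = −Q_out · (m/V).
Separate: dm/m = −Q_out dt/V(t) ⇒ ln(m/m₀) = −(Q_out/(Q_in−Q_out)) ln(V/V₀).
m = m₀ (V₀/V)^(Q_out/(Q_in−Q_out)) = 27.81 × (230.2/623.015)^(1.56313) = 5.86563 g.
C = m/V = 5.86563/623.015 = 0.00941490 g/L.

0.009415 g/L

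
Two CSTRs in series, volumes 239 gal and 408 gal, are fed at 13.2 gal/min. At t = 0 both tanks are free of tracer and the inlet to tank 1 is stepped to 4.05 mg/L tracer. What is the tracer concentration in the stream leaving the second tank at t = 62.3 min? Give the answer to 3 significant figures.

Time constants: τᵢ = Vᵢ/Q for each well-mixed tank.
τ₁ = 239/13.2 = 18.106 min; τ₂ = 408/13.2 = 30.909 min.
Tank 1: C₁ = C_in(1 − e^(−t/τ₁)). Tank 2 (τ₁ ≠ τ₂): C₂ = C_in[1 − (τ₁ e^(−t/τ₁) − τ₂ e^(−t/τ₂))/(τ₁ − τ₂)].
At t = 62.3: e^(−t/τ₁) = 0.032038, e^(−t/τ₂) = 0.13324.
C₂ = 4.05·[1 − (18.106·0.032038 − 30.909·0.13324)/(-12.803)] = 4.05·0.72363 = 2.9307 mg/L.

2.93 mg/L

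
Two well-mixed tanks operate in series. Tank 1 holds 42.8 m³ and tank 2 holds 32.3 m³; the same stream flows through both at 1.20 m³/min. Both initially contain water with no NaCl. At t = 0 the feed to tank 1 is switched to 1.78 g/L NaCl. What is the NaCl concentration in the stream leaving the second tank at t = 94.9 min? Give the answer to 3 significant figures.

Each tank obeys Vᵢ dCᵢ/dt = Q(Cᵢ₋₁ − Cᵢ), so τᵢ = Vᵢ/Q.
τ₁ = 42.8/1.20 = 35.667 min; τ₂ = 32.3/1.20 = 26.917 min.
Tank 1: C₁ = C_in(1 − e^(−t/τ₁)). Tank 2 (τ₁ ≠ τ₂): C₂ = C_in[1 − (τ₁ e^(−t/τ₁) − τ₂ e^(−t/τ₂))/(τ₁ − τ₂)].
At t = 94.9: e^(−t/τ₁) = 0.069896, e^(−t/τ₂) = 0.029431.
C₂ = 1.78·[1 − (35.667·0.069896 − 26.917·0.029431)/(8.7500)] = 1.78·0.80563 = 1.4340 g/L.

1.43 g/L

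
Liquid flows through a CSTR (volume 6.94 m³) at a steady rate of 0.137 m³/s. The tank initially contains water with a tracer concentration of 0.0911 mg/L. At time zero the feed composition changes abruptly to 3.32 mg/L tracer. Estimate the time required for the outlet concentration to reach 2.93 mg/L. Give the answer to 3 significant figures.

107 s

Mass balance on the solute (V constant): V dC/dt = Q(C_in − C), so τ = V/Q = 50.657 s.
C(t) = C_in + (C₀ − C_in) e^(−t/τ). Set C = 2.93 and solve for t:
e^(−t/τ) = (C − C_in)/(C₀ − C_in) = (2.93 − 3.32)/(0.0911 − 3.32) = 0.12078
t = −τ ln(…) = 50.657 × 2.1138 = 107.08 s.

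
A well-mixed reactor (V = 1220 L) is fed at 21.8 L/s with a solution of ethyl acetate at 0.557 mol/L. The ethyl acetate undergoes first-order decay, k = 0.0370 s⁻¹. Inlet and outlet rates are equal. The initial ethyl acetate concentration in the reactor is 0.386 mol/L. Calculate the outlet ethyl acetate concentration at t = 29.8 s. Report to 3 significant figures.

0.221 mol/L

Accumulation = in − out − consumed: V dC/dt = Q C_in − Q C − k V C.
This is linear with rate a = Q/V + k = 0.054869 s⁻¹.
C_ss = Q C_in/(Q + kV) = 0.18140 mol/L; C(t) = C_ss + (C₀ − C_ss) e^(−a t).
C(29.8) = 0.18140 + (0.20460)·e^(−0.054869·29.8) = 0.18140 + (0.20460)·0.19493 = 0.22128 mol/L.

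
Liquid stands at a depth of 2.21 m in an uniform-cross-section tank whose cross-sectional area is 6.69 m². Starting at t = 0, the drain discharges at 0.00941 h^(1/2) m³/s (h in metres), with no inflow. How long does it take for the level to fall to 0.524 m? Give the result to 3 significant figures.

1080 s

Volume balance on the tank: A dh/dt = −0.00941 √h.
Separate and integrate: 2(√h − √h₀) = −(0.00941/A) t.
t = 2A(√h₀ − √h)/0.00941 = 2·6.69·(√2.21 − √0.524)/0.00941
  = 13.380 × (1.4866 − 0.72388) / 0.00941 = 1084.5 s.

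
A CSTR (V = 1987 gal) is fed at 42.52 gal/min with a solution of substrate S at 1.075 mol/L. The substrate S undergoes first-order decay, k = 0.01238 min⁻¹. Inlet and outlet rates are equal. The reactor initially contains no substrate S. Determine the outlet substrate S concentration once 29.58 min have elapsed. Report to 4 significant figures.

0.4303 mol/L

Species balance: V dC/dt = Q C_in − Q C − k V C.
This is linear with rate a = Q/V + k = 0.0337791 min⁻¹.
C_ss = Q C_in/(Q + kV) = 0.681014 mol/L; C(t) = C_ss + (C₀ − C_ss) e^(−a t).
C(29.58) = 0.681014 + (-0.681014)·e^(−0.0337791·29.58) = 0.681014 + (-0.681014)·0.368179 = 0.430279 mol/L.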